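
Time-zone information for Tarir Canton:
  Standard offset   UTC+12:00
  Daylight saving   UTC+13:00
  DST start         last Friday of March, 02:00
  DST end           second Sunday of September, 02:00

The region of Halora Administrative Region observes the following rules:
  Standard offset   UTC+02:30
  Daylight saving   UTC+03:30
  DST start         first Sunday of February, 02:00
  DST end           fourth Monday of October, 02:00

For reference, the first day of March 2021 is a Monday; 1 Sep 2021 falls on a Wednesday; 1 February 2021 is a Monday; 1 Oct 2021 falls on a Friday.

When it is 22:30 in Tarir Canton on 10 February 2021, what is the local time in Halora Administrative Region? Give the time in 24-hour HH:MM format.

14:00

1 March 2021 is a Monday, so Fridays fall on 5, 12, 19, 26; the last is March 26.
1 September 2021 is a Wednesday, so the first Sunday is September 5 and the second is September 12.
Daylight saving runs 26 March – 12 September; 10 February 2021 is outside that window, so Tarir Canton is on standard time at UTC+12:00.
22:30 Tarir Canton − 12h = 10:30 UTC.
1 February 2021 is a Monday, so the first Sunday is February 7.
1 October 2021 is a Friday, so the first Monday is October 4 and the fourth is October 25.
At the standard offset (UTC+02:30), 10:30 UTC + 2h30m = 13:00 Halora Administrative Region standard time.
The standard-time date in Halora Administrative Region, 10 February 2021, falls between 7 February and 25 October, so daylight saving is in effect and Halora Administrative Region is at UTC+03:30.
10:30 UTC + 3h30m = 14:00 Halora Administrative Region.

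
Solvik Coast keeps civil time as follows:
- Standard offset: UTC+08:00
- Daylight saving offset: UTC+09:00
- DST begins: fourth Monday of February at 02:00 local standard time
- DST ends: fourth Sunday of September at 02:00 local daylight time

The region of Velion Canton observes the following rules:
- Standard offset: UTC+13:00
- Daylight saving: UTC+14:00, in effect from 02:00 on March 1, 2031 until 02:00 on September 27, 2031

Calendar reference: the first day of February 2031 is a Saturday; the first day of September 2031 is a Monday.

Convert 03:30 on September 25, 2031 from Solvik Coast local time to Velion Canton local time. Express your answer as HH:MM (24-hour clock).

08:30

1 February 2031 is a Saturday, so the first Monday is February 3 and the fourth is February 24.
1 September 2031 is a Monday, so the first Sunday is September 7 and the fourth is September 28.
Daylight saving runs 24 February – 28 September; September 25, 2031 is inside that window, so Solvik Coast is at UTC+09:00.
03:30 Solvik Coast − 9h = 18:30 UTC (rolling into the previous day, 24 September 2031).
At the standard offset (UTC+13:00), 18:30 UTC + 13h = 07:30 Velion Canton standard time (rolling into the next day, 25 September 2031).
The standard-time date in Velion Canton, September 25, 2031, falls between 1 March and 27 September, so daylight saving is in effect and Velion Canton is at UTC+14:00.
18:30 UTC + 14h = 08:30 Velion Canton (rolling into the next day, 25 September 2031).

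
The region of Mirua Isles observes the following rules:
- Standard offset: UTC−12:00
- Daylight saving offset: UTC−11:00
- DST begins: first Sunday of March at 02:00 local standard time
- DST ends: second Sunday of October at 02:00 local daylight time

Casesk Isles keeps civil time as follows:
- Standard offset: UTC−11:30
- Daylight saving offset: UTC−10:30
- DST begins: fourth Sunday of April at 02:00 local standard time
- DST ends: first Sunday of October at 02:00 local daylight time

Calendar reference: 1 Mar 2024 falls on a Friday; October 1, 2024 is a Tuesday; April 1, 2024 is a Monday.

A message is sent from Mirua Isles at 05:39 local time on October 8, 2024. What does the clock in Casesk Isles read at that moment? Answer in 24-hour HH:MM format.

1 March 2024 is a Friday, so the first Sunday is March 3.
1 October 2024 is a Tuesday, so the first Sunday is October 6 and the second is October 13.
October 8, 2024 falls between 3 March and 13 October, so daylight saving is in effect and Mirua Isles is at UTC−11:00.
05:39 Mirua Isles + 11h = 16:39 UTC.
1 April 2024 is a Monday, so the first Sunday is April 7 and the fourth is April 28.
1 October 2024 is a Tuesday, so the first Sunday is October 6.
At the standard offset (UTC−11:30), 16:39 UTC − 11h30m = 05:09 Casesk Isles standard time.
Daylight saving runs 28 April – 6 October; the standard-time date in Casesk Isles, October 8, 2024, is outside that window, so Casesk Isles is on standard time at UTC−11:30.
16:39 UTC − 11h30m = 05:09 Casesk Isles.

05:09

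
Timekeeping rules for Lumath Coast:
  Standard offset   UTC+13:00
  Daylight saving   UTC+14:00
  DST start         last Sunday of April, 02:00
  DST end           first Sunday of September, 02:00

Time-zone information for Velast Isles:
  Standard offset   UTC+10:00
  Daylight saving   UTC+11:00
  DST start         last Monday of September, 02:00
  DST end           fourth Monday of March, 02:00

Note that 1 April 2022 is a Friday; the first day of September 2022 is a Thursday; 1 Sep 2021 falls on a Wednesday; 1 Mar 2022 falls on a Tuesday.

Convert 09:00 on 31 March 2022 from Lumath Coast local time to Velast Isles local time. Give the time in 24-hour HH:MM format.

1 April 2022 is a Friday, so Sundays fall on 3, 10, 17, 24; the last is April 24.
1 September 2022 is a Thursday, so the first Sunday is September 4.
31 March 2022 does not fall between 24 April and 4 September, so daylight saving is not in effect and Lumath Coast is at UTC+13:00.
09:00 Lumath Coast − 13h = 20:00 UTC (rolling into the previous day, 30 March 2022).
1 September 2021 is a Wednesday, so Mondays fall on 6, 13, 20, 27; the last is September 27.
1 March 2022 is a Tuesday, so the first Monday is March 7 and the fourth is March 28.
At the standard offset (UTC+10:00), 20:00 UTC + 10h = 06:00 Velast Isles standard time (rolling into the next day, 31 March 2022).
Daylight saving runs 27 September 2021 – 28 March 2022; the standard-time date in Velast Isles, 31 March 2022, is outside that window, so Velast Isles is on standard time at UTC+10:00.
20:00 UTC + 10h = 06:00 Velast Isles (rolling into the next day, 31 March 2022).

06:00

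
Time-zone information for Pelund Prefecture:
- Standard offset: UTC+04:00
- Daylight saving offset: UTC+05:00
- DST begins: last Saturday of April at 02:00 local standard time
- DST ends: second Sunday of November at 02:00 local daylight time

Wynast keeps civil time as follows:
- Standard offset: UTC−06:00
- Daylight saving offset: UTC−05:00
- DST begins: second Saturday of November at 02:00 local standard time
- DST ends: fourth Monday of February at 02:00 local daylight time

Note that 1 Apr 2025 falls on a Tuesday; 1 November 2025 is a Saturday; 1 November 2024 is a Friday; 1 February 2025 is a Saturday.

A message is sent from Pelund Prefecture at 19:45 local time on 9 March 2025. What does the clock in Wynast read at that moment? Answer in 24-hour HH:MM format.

1 April 2025 is a Tuesday, so Saturdays fall on 5, 12, 19, 26; the last is April 26.
1 November 2025 is a Saturday, so the first Sunday is November 2 and the second is November 9.
Daylight saving runs 26 April – 9 November; 9 March 2025 is outside that window, so Pelund Prefecture is on standard time at UTC+04:00.
19:45 Pelund Prefecture − 4h = 15:45 UTC.
1 November 2024 is a Friday, so the first Saturday is November 2 and the second is November 9.
1 February 2025 is a Saturday, so the first Monday is February 3 and the fourth is February 24.
At the standard offset (UTC−06:00), 15:45 UTC − 6h = 09:45 Wynast standard time.
Daylight saving runs 9 November 2024 – 24 February 2025; the standard-time date in Wynast, 9 March 2025, is outside that window, so Wynast is on standard time at UTC−06:00.
15:45 UTC − 6h = 09:45 Wynast.

09:45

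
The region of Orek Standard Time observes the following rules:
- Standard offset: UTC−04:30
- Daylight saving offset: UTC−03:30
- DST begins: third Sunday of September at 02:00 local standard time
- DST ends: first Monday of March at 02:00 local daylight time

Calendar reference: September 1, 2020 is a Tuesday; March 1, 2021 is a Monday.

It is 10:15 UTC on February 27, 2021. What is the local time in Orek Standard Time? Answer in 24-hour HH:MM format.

06:45

1 September 2020 is a Tuesday, so the first Sunday is September 6 and the third is September 20.
1 March 2021 is a Monday, so the first Monday is March 1.
At the standard offset (UTC−04:30), 10:15 UTC − 4h30m = 05:45 Orek Standard Time standard time.
Daylight saving runs 20 September 2020 – 1 March 2021; the standard-time date in Orek Standard Time, February 27, 2021, is inside that window, so Orek Standard Time is at UTC−03:30.
10:15 UTC − 3h30m = 06:45 local.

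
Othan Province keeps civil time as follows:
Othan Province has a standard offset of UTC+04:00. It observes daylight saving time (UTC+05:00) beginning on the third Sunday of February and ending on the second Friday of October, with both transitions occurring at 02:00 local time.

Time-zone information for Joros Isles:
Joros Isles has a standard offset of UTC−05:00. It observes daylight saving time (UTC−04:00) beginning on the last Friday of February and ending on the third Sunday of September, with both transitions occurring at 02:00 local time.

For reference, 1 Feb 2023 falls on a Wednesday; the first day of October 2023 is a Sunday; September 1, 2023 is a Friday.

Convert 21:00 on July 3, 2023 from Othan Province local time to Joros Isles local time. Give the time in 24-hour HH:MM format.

1 February 2023 is a Wednesday, so the first Sunday is February 5 and the third is February 19.
1 October 2023 is a Sunday, so the first Friday is October 6 and the second is October 13.
Daylight saving runs 19 February – 13 October; July 3, 2023 is inside that window, so Othan Province is at UTC+05:00.
21:00 Othan Province − 5h = 16:00 UTC.
1 February 2023 is a Wednesday, so Fridays fall on 3, 10, 17, 24; the last is February 24.
1 September 2023 is a Friday, so the first Sunday is September 3 and the third is September 17.
At the standard offset (UTC−05:00), 16:00 UTC − 5h = 11:00 Joros Isles standard time.
The standard-time date in Joros Isles, July 3, 2023, falls between 24 February and 17 September, so daylight saving is in effect and Joros Isles is at UTC−04:00.
16:00 UTC − 4h = 12:00 Joros Isles.

12:00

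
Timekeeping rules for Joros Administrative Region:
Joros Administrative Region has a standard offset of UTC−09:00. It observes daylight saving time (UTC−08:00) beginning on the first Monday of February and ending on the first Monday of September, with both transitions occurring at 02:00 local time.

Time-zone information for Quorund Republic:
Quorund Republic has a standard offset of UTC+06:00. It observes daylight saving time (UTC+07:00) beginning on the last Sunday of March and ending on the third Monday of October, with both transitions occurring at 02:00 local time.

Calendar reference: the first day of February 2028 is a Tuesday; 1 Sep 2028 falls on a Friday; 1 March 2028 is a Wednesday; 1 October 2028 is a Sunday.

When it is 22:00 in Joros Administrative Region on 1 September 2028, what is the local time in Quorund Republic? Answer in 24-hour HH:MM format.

13:00

1 February 2028 is a Tuesday, so the first Monday is February 7.
1 September 2028 is a Friday, so the first Monday is September 4.
1 September 2028 lies within the daylight-saving period (7 February – 4 September), so Joros Administrative Region is on daylight time, UTC−08:00.
22:00 Joros Administrative Region + 8h = 06:00 UTC (rolling into the next day, 2 September 2028).
1 March 2028 is a Wednesday, so Sundays fall on 5, 12, 19, 26; the last is March 26.
1 October 2028 is a Sunday, so the first Monday is October 2 and the third is October 16.
At the standard offset (UTC+06:00), 06:00 UTC + 6h = 12:00 Quorund Republic standard time.
Daylight saving runs 26 March – 16 October; the standard-time date in Quorund Republic, 2 September 2028, is inside that window, so Quorund Republic is at UTC+07:00.
06:00 UTC + 7h = 13:00 Quorund Republic.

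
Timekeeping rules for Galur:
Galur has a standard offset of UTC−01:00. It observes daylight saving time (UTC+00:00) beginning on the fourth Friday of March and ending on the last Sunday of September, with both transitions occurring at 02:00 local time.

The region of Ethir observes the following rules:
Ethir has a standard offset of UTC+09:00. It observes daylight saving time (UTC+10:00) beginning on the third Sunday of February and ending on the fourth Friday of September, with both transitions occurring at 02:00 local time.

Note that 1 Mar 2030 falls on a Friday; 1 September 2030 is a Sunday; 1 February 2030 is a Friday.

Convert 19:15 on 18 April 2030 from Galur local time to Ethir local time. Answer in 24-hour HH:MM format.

05:15

1 March 2030 is a Friday, so the first Friday is March 1 and the fourth is March 22.
1 September 2030 is a Sunday, so Sundays fall on 1, 8, 15, 22, 29; the last is September 29.
18 April 2030 lies within the daylight-saving period (22 March – 29 September), so Galur is on daylight time, UTC+00:00.
19:15 Galur − 0h = 19:15 UTC.
1 February 2030 is a Friday, so the first Sunday is February 3 and the third is February 17.
1 September 2030 is a Sunday, so the first Friday is September 6 and the fourth is September 27.
At the standard offset (UTC+09:00), 19:15 UTC + 9h = 04:15 Ethir standard time (rolling into the next day, 19 April 2030).
The standard-time date in Ethir, 19 April 2030, falls between 17 February and 27 September, so daylight saving is in effect and Ethir is at UTC+10:00.
19:15 UTC + 10h = 05:15 Ethir (rolling into the next day, 19 April 2030).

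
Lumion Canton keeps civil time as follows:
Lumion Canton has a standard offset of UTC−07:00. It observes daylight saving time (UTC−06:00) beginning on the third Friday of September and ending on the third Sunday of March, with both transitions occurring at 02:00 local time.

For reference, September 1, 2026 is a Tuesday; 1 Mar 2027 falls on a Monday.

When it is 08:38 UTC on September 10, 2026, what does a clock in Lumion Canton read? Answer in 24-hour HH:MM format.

1 September 2026 is a Tuesday, so the first Friday is September 4 and the third is September 18.
1 March 2027 is a Monday, so the first Sunday is March 7 and the third is March 21.
At the standard offset (UTC−07:00), 08:38 UTC − 7h = 01:38 Lumion Canton standard time.
The standard-time date in Lumion Canton, September 10, 2026, is outside the daylight-saving period (18 September 2026 – 21 March 2027), so Lumion Canton is on standard time, UTC−07:00.
08:38 UTC − 7h = 01:38 local.

01:38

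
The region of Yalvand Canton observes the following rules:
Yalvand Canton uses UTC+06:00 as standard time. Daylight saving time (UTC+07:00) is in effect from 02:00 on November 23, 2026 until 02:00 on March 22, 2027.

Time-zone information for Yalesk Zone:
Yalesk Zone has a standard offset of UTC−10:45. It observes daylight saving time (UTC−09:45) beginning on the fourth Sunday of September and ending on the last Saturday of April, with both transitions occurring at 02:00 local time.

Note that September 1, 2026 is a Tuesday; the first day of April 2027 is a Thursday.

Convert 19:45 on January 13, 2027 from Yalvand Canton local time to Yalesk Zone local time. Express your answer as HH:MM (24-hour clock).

03:00

Daylight saving runs 23 November 2026 – 22 March 2027; January 13, 2027 is inside that window, so Yalvand Canton is at UTC+07:00.
19:45 Yalvand Canton − 7h = 12:45 UTC.
1 September 2026 is a Tuesday, so the first Sunday is September 6 and the fourth is September 27.
1 April 2027 is a Thursday, so Saturdays fall on 3, 10, 17, 24; the last is April 24.
At the standard offset (UTC−10:45), 12:45 UTC − 10h45m = 02:00 Yalesk Zone standard time.
The standard-time date in Yalesk Zone, January 13, 2027, falls between 27 September 2026 and 24 April 2027, so daylight saving is in effect and Yalesk Zone is at UTC−09:45.
12:45 UTC − 9h45m = 03:00 Yalesk Zone.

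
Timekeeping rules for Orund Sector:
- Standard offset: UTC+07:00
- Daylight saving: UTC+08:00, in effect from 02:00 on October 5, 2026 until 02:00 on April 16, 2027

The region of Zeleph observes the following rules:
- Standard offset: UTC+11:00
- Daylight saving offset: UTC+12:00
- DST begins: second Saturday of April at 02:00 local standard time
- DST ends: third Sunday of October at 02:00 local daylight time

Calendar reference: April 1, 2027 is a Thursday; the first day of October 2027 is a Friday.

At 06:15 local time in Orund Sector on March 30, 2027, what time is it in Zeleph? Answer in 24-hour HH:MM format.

Daylight saving runs 5 October 2026 – 16 April 2027; March 30, 2027 is inside that window, so Orund Sector is at UTC+08:00.
06:15 Orund Sector − 8h = 22:15 UTC (rolling into the previous day, 29 March 2027).
1 April 2027 is a Thursday, so the first Saturday is April 3 and the second is April 10.
1 October 2027 is a Friday, so the first Sunday is October 3 and the third is October 17.
At the standard offset (UTC+11:00), 22:15 UTC + 11h = 09:15 Zeleph standard time (rolling into the next day, 30 March 2027).
Daylight saving runs 10 April – 17 October; the standard-time date in Zeleph, March 30, 2027, is outside that window, so Zeleph is on standard time at UTC+11:00.
22:15 UTC + 11h = 09:15 Zeleph (rolling into the next day, 30 March 2027).

09:15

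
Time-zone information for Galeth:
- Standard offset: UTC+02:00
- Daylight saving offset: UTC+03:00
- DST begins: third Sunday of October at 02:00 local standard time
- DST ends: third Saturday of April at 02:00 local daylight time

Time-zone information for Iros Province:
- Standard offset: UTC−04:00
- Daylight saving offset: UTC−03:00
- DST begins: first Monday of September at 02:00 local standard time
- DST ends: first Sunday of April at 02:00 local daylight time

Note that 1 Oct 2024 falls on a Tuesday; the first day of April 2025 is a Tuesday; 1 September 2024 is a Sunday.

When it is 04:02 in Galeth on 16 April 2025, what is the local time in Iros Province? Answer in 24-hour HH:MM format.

1 October 2024 is a Tuesday, so the first Sunday is October 6 and the third is October 20.
1 April 2025 is a Tuesday, so the first Saturday is April 5 and the third is April 19.
16 April 2025 falls between 20 October 2024 and 19 April 2025, so daylight saving is in effect and Galeth is at UTC+03:00.
04:02 Galeth − 3h = 01:02 UTC.
1 September 2024 is a Sunday, so the first Monday is September 2.
1 April 2025 is a Tuesday, so the first Sunday is April 6.
At the standard offset (UTC−04:00), 01:02 UTC − 4h = 21:02 Iros Province standard time (rolling into the previous day, 15 April 2025).
Daylight saving runs 2 September 2024 – 6 April 2025; the standard-time date in Iros Province, 15 April 2025, is outside that window, so Iros Province is on standard time at UTC−04:00.
01:02 UTC − 4h = 21:02 Iros Province (rolling into the previous day, 15 April 2025).

21:02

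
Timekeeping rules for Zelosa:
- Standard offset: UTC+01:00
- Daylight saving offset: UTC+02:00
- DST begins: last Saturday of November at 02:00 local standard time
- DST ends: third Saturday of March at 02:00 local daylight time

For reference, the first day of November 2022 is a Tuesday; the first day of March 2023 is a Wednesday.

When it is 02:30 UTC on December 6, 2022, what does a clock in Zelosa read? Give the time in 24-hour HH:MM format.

04:30

1 November 2022 is a Tuesday, so Saturdays fall on 5, 12, 19, 26; the last is November 26.
1 March 2023 is a Wednesday, so the first Saturday is March 4 and the third is March 18.
At the standard offset (UTC+01:00), 02:30 UTC + 1h = 03:30 Zelosa standard time.
Daylight saving runs 26 November 2022 – 18 March 2023; the standard-time date in Zelosa, December 6, 2022, is inside that window, so Zelosa is at UTC+02:00.
02:30 UTC + 2h = 04:30 local.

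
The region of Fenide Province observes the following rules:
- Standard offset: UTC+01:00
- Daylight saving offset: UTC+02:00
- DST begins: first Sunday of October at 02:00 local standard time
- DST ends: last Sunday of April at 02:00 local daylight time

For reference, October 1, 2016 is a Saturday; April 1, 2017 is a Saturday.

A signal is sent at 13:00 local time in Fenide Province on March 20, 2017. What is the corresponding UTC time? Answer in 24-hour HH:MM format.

1 October 2016 is a Saturday, so the first Sunday is October 2.
1 April 2017 is a Saturday, so Sundays fall on 2, 9, 16, 23, 30; the last is April 30.
Daylight saving runs 2 October 2016 – 30 April 2017; March 20, 2017 is inside that window, so Fenide Province is at UTC+02:00.
13:00 local − 2h = 11:00 UTC.

11:00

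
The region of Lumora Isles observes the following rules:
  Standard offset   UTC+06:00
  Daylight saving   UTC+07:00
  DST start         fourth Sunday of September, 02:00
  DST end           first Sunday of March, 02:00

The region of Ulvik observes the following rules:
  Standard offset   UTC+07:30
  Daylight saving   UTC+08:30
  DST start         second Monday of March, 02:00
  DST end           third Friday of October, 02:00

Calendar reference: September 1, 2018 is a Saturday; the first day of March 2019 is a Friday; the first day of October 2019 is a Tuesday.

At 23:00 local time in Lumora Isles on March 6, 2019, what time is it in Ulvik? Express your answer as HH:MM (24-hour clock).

1 September 2018 is a Saturday, so the first Sunday is September 2 and the fourth is September 23.
1 March 2019 is a Friday, so the first Sunday is March 3.
March 6, 2019 does not fall between 23 September 2018 and 3 March 2019, so daylight saving is not in effect and Lumora Isles is at UTC+06:00.
23:00 Lumora Isles − 6h = 17:00 UTC.
1 March 2019 is a Friday, so the first Monday is March 4 and the second is March 11.
1 October 2019 is a Tuesday, so the first Friday is October 4 and the third is October 18.
At the standard offset (UTC+07:30), 17:00 UTC + 7h30m = 00:30 Ulvik standard time (rolling into the next day, 7 March 2019).
The standard-time date in Ulvik, March 7, 2019, does not fall between 11 March and 18 October, so daylight saving is not in effect and Ulvik is at UTC+07:30.
17:00 UTC + 7h30m = 00:30 Ulvik (rolling into the next day, 7 March 2019).

00:30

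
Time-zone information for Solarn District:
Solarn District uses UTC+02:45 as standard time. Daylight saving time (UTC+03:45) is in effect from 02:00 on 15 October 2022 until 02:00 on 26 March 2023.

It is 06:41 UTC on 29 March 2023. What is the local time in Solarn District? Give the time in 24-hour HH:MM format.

09:26

At the standard offset (UTC+02:45), 06:41 UTC + 2h45m = 09:26 Solarn District standard time.
Daylight saving runs 15 October 2022 – 26 March 2023; the standard-time date in Solarn District, 29 March 2023, is outside that window, so Solarn District is on standard time at UTC+02:45.
06:41 UTC + 2h45m = 09:26 local.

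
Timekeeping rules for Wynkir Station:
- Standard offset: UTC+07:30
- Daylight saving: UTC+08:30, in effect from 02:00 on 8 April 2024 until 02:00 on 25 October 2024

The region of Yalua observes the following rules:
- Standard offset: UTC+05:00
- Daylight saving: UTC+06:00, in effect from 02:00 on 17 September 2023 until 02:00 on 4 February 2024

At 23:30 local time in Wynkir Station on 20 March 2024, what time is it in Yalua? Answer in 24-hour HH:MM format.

21:00

20 March 2024 does not fall between 8 April and 25 October, so daylight saving is not in effect and Wynkir Station is at UTC+07:30.
23:30 Wynkir Station − 7h30m = 16:00 UTC.
At the standard offset (UTC+05:00), 16:00 UTC + 5h = 21:00 Yalua standard time.
Daylight saving runs 17 September 2023 – 4 February 2024; the standard-time date in Yalua, 20 March 2024, is outside that window, so Yalua is on standard time at UTC+05:00.
16:00 UTC + 5h = 21:00 Yalua.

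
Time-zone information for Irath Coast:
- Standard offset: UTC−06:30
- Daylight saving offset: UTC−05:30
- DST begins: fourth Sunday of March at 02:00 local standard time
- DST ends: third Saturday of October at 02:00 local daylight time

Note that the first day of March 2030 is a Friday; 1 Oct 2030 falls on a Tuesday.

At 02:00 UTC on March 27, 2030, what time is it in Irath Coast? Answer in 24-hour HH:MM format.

20:30

1 March 2030 is a Friday, so the first Sunday is March 3 and the fourth is March 24.
1 October 2030 is a Tuesday, so the first Saturday is October 5 and the third is October 19.
At the standard offset (UTC−06:30), 02:00 UTC − 6h30m = 19:30 Irath Coast standard time (rolling into the previous day, 26 March 2030).
Daylight saving runs 24 March – 19 October; the standard-time date in Irath Coast, March 26, 2030, is inside that window, so Irath Coast is at UTC−05:30.
02:00 UTC − 5h30m = 20:30 local (rolling into the previous day, 26 March 2030).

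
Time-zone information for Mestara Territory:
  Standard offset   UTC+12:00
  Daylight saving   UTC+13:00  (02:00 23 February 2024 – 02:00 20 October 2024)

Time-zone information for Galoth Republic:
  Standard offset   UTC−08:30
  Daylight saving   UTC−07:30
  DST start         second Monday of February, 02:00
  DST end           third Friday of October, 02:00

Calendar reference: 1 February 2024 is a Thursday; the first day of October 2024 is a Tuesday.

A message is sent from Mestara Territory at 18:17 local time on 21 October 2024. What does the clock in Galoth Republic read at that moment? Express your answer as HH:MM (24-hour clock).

21:47

21 October 2024 does not fall between 23 February and 20 October, so daylight saving is not in effect and Mestara Territory is at UTC+12:00.
18:17 Mestara Territory − 12h = 06:17 UTC.
1 February 2024 is a Thursday, so the first Monday is February 5 and the second is February 12.
1 October 2024 is a Tuesday, so the first Friday is October 4 and the third is October 18.
At the standard offset (UTC−08:30), 06:17 UTC − 8h30m = 21:47 Galoth Republic standard time (rolling into the previous day, 20 October 2024).
Daylight saving runs 12 February – 18 October; the standard-time date in Galoth Republic, 20 October 2024, is outside that window, so Galoth Republic is on standard time at UTC−08:30.
06:17 UTC − 8h30m = 21:47 Galoth Republic (rolling into the previous day, 20 October 2024).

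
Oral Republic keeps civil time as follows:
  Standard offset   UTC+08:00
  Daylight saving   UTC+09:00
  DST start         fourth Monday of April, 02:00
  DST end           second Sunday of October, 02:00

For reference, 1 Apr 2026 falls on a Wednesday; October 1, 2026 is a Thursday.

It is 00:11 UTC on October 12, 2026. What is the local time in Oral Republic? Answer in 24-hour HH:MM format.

1 April 2026 is a Wednesday, so the first Monday is April 6 and the fourth is April 27.
1 October 2026 is a Thursday, so the first Sunday is October 4 and the second is October 11.
At the standard offset (UTC+08:00), 00:11 UTC + 8h = 08:11 Oral Republic standard time.
Daylight saving runs 27 April – 11 October; the standard-time date in Oral Republic, October 12, 2026, is outside that window, so Oral Republic is on standard time at UTC+08:00.
00:11 UTC + 8h = 08:11 local.

08:11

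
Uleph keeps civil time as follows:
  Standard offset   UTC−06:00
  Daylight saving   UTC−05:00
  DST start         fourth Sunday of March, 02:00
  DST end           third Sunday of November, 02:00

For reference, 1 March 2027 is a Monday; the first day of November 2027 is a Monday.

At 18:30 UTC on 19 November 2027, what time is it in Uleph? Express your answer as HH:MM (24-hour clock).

13:30

1 March 2027 is a Monday, so the first Sunday is March 7 and the fourth is March 28.
1 November 2027 is a Monday, so the first Sunday is November 7 and the third is November 21.
At the standard offset (UTC−06:00), 18:30 UTC − 6h = 12:30 Uleph standard time.
Daylight saving runs 28 March – 21 November; the standard-time date in Uleph, 19 November 2027, is inside that window, so Uleph is at UTC−05:00.
18:30 UTC − 5h = 13:30 local.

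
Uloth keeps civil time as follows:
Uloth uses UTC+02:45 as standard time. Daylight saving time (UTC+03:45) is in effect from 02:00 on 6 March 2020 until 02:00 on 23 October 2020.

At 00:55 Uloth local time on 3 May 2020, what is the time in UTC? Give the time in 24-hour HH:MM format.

21:10

3 May 2020 lies within the daylight-saving period (6 March – 23 October), so Uloth is on daylight time, UTC+03:45.
00:55 local − 3h45m = 21:10 UTC (rolling into the previous day, 2 May 2020).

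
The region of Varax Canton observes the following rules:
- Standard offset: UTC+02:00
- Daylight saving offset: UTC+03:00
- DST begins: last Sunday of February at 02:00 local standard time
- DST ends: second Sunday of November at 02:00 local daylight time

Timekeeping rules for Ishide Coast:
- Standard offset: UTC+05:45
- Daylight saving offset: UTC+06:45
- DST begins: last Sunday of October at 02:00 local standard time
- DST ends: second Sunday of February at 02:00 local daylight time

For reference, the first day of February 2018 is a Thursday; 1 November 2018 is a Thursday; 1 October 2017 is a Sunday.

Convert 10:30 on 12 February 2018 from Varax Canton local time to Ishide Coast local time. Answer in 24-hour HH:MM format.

14:15

1 February 2018 is a Thursday, so Sundays fall on 4, 11, 18, 25; the last is February 25.
1 November 2018 is a Thursday, so the first Sunday is November 4 and the second is November 11.
12 February 2018 is outside the daylight-saving period (25 February – 11 November), so Varax Canton is on standard time, UTC+02:00.
10:30 Varax Canton − 2h = 08:30 UTC.
1 October 2017 is a Sunday, so Sundays fall on 1, 8, 15, 22, 29; the last is October 29.
1 February 2018 is a Thursday, so the first Sunday is February 4 and the second is February 11.
At the standard offset (UTC+05:45), 08:30 UTC + 5h45m = 14:15 Ishide Coast standard time.
The standard-time date in Ishide Coast, 12 February 2018, is outside the daylight-saving period (29 October 2017 – 11 February 2018), so Ishide Coast is on standard time, UTC+05:45.
08:30 UTC + 5h45m = 14:15 Ishide Coast.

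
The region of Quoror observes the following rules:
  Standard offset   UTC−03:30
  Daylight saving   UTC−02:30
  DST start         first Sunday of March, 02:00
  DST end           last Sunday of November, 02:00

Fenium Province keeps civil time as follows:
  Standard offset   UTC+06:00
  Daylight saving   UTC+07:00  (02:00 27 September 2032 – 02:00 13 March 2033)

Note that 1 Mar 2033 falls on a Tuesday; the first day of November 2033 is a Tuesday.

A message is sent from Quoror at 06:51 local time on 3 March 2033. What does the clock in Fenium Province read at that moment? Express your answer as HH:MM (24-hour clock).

1 March 2033 is a Tuesday, so the first Sunday is March 6.
1 November 2033 is a Tuesday, so Sundays fall on 6, 13, 20, 27; the last is November 27.
3 March 2033 is outside the daylight-saving period (6 March – 27 November), so Quoror is on standard time, UTC−03:30.
06:51 Quoror + 3h30m = 10:21 UTC.
At the standard offset (UTC+06:00), 10:21 UTC + 6h = 16:21 Fenium Province standard time.
The standard-time date in Fenium Province, 3 March 2033, falls between 27 September 2032 and 13 March 2033, so daylight saving is in effect and Fenium Province is at UTC+07:00.
10:21 UTC + 7h = 17:21 Fenium Province.

17:21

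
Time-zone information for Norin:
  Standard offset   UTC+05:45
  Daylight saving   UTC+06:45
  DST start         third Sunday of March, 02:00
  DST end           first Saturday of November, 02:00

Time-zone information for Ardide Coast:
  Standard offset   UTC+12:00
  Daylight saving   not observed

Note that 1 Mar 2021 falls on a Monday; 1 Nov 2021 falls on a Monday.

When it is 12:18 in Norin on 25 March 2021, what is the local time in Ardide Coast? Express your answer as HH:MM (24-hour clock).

1 March 2021 is a Monday, so the first Sunday is March 7 and the third is March 21.
1 November 2021 is a Monday, so the first Saturday is November 6.
25 March 2021 falls between 21 March and 6 November, so daylight saving is in effect and Norin is at UTC+06:45.
12:18 Norin − 6h45m = 05:33 UTC.
Ardide Coast stays on UTC+12:00 all year.
05:33 UTC + 12h = 17:33 Ardide Coast.

17:33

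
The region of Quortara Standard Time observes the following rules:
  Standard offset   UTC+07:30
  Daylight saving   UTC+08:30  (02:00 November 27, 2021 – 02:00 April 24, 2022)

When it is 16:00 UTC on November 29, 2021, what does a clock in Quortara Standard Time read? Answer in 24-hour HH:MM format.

00:30

At the standard offset (UTC+07:30), 16:00 UTC + 7h30m = 23:30 Quortara Standard Time standard time.
Daylight saving runs 27 November 2021 – 24 April 2022; the standard-time date in Quortara Standard Time, November 29, 2021, is inside that window, so Quortara Standard Time is at UTC+08:30.
16:00 UTC + 8h30m = 00:30 local (rolling into the next day, 30 November 2021).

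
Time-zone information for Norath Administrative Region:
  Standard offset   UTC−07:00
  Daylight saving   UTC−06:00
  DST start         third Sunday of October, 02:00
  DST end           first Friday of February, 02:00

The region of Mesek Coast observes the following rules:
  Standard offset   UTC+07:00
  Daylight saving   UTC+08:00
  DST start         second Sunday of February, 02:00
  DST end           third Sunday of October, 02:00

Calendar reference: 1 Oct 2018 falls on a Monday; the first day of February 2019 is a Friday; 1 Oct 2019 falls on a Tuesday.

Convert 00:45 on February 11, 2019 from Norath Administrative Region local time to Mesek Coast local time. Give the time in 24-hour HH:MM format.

1 October 2018 is a Monday, so the first Sunday is October 7 and the third is October 21.
1 February 2019 is a Friday, so the first Friday is February 1.
Daylight saving runs 21 October 2018 – 1 February 2019; February 11, 2019 is outside that window, so Norath Administrative Region is on standard time at UTC−07:00.
00:45 Norath Administrative Region + 7h = 07:45 UTC.
1 February 2019 is a Friday, so the first Sunday is February 3 and the second is February 10.
1 October 2019 is a Tuesday, so the first Sunday is October 6 and the third is October 20.
At the standard offset (UTC+07:00), 07:45 UTC + 7h = 14:45 Mesek Coast standard time.
The standard-time date in Mesek Coast, February 11, 2019, lies within the daylight-saving period (10 February – 20 October), so Mesek Coast is on daylight time, UTC+08:00.
07:45 UTC + 8h = 15:45 Mesek Coast.

15:45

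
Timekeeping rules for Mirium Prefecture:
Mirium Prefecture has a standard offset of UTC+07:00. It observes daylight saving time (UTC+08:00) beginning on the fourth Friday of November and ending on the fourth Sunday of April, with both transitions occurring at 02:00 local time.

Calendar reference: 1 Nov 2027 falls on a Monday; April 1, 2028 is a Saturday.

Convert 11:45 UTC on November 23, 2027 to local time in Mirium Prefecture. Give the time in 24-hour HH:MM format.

1 November 2027 is a Monday, so the first Friday is November 5 and the fourth is November 26.
1 April 2028 is a Saturday, so the first Sunday is April 2 and the fourth is April 23.
At the standard offset (UTC+07:00), 11:45 UTC + 7h = 18:45 Mirium Prefecture standard time.
Daylight saving runs 26 November 2027 – 23 April 2028; the standard-time date in Mirium Prefecture, November 23, 2027, is outside that window, so Mirium Prefecture is on standard time at UTC+07:00.
11:45 UTC + 7h = 18:45 local.

18:45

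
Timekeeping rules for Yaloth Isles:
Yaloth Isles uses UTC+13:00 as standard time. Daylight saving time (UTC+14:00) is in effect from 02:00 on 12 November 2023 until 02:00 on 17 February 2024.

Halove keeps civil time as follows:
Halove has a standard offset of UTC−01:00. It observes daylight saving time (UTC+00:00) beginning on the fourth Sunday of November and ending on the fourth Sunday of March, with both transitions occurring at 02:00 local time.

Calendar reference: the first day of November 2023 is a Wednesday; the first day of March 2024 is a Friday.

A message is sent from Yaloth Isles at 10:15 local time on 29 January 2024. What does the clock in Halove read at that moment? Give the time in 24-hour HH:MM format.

20:15

29 January 2024 falls between 12 November 2023 and 17 February 2024, so daylight saving is in effect and Yaloth Isles is at UTC+14:00.
10:15 Yaloth Isles − 14h = 20:15 UTC (rolling into the previous day, 28 January 2024).
1 November 2023 is a Wednesday, so the first Sunday is November 5 and the fourth is November 26.
1 March 2024 is a Friday, so the first Sunday is March 3 and the fourth is March 24.
At the standard offset (UTC−01:00), 20:15 UTC − 1h = 19:15 Halove standard time.
Daylight saving runs 26 November 2023 – 24 March 2024; the standard-time date in Halove, 28 January 2024, is inside that window, so Halove is at UTC+00:00.
20:15 UTC + 0h = 20:15 Halove.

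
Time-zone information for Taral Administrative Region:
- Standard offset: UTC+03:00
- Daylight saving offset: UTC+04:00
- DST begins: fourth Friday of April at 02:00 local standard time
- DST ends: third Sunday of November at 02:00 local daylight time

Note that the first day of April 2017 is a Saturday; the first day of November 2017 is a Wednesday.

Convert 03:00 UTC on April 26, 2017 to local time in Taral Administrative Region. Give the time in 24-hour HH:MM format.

06:00

1 April 2017 is a Saturday, so the first Friday is April 7 and the fourth is April 28.
1 November 2017 is a Wednesday, so the first Sunday is November 5 and the third is November 19.
At the standard offset (UTC+03:00), 03:00 UTC + 3h = 06:00 Taral Administrative Region standard time.
The standard-time date in Taral Administrative Region, April 26, 2017, does not fall between 28 April and 19 November, so daylight saving is not in effect and Taral Administrative Region is at UTC+03:00.
03:00 UTC + 3h = 06:00 local.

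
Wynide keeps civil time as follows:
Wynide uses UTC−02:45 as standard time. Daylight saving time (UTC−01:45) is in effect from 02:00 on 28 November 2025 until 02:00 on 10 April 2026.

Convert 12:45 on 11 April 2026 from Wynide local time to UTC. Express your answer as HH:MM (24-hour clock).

Daylight saving runs 28 November 2025 – 10 April 2026; 11 April 2026 is outside that window, so Wynide is on standard time at UTC−02:45.
12:45 local + 2h45m = 15:30 UTC.

15:30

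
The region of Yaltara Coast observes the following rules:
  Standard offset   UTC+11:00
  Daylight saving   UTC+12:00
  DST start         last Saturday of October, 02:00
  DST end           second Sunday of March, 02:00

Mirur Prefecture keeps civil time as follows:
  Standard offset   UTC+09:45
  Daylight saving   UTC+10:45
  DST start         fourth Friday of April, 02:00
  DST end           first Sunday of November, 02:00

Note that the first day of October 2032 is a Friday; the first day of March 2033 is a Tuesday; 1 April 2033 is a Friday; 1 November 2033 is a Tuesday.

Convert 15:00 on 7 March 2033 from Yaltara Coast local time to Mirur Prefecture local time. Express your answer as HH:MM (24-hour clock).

1 October 2032 is a Friday, so Saturdays fall on 2, 9, 16, 23, 30; the last is October 30.
1 March 2033 is a Tuesday, so the first Sunday is March 6 and the second is March 13.
7 March 2033 lies within the daylight-saving period (30 October 2032 – 13 March 2033), so Yaltara Coast is on daylight time, UTC+12:00.
15:00 Yaltara Coast − 12h = 03:00 UTC.
1 April 2033 is a Friday, so the first Friday is April 1 and the fourth is April 22.
1 November 2033 is a Tuesday, so the first Sunday is November 6.
At the standard offset (UTC+09:45), 03:00 UTC + 9h45m = 12:45 Mirur Prefecture standard time.
The standard-time date in Mirur Prefecture, 7 March 2033, is outside the daylight-saving period (22 April – 6 November), so Mirur Prefecture is on standard time, UTC+09:45.
03:00 UTC + 9h45m = 12:45 Mirur Prefecture.

12:45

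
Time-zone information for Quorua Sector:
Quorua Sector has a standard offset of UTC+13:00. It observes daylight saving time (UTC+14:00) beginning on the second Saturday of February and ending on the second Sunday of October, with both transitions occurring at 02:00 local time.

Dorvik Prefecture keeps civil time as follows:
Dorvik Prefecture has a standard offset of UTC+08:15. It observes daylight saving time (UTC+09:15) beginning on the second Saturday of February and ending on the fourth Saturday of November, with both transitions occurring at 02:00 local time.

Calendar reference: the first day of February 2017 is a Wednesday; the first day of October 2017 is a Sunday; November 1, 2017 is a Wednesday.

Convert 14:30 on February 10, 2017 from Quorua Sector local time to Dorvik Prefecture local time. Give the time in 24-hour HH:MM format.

09:45

1 February 2017 is a Wednesday, so the first Saturday is February 4 and the second is February 11.
1 October 2017 is a Sunday, so the first Sunday is October 1 and the second is October 8.
Daylight saving runs 11 February – 8 October; February 10, 2017 is outside that window, so Quorua Sector is on standard time at UTC+13:00.
14:30 Quorua Sector − 13h = 01:30 UTC.
1 February 2017 is a Wednesday, so the first Saturday is February 4 and the second is February 11.
1 November 2017 is a Wednesday, so the first Saturday is November 4 and the fourth is November 25.
At the standard offset (UTC+08:15), 01:30 UTC + 8h15m = 09:45 Dorvik Prefecture standard time.
Daylight saving runs 11 February – 25 November; the standard-time date in Dorvik Prefecture, February 10, 2017, is outside that window, so Dorvik Prefecture is on standard time at UTC+08:15.
01:30 UTC + 8h15m = 09:45 Dorvik Prefecture.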